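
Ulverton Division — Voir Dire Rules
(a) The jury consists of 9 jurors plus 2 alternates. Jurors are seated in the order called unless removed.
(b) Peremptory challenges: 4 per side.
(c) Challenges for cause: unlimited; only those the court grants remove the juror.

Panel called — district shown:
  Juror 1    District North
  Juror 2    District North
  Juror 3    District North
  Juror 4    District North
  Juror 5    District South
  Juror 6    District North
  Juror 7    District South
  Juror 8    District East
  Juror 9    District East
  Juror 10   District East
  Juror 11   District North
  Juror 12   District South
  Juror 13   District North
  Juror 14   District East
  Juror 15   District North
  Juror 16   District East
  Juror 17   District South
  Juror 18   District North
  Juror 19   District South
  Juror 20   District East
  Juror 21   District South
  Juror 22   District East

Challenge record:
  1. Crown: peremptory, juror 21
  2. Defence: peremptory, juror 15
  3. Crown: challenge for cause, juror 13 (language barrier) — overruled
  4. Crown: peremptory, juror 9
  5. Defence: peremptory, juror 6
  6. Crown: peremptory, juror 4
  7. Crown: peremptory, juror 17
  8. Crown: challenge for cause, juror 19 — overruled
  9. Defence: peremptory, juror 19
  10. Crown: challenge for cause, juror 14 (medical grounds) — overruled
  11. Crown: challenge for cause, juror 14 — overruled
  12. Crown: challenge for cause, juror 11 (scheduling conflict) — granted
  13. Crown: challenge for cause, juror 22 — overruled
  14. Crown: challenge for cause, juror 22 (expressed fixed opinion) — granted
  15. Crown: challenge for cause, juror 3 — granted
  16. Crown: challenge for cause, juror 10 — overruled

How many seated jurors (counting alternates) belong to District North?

Removed: #3, #4, #6, #9, #11, #15, #17, #19, #21, #22.
Seated (11 incl. alternates): #1, #2, #5, #7, #8, #10, #12, #13, #14, #16, #18.
Of those, in District North: #1, #2, #13, #18 → 4.

4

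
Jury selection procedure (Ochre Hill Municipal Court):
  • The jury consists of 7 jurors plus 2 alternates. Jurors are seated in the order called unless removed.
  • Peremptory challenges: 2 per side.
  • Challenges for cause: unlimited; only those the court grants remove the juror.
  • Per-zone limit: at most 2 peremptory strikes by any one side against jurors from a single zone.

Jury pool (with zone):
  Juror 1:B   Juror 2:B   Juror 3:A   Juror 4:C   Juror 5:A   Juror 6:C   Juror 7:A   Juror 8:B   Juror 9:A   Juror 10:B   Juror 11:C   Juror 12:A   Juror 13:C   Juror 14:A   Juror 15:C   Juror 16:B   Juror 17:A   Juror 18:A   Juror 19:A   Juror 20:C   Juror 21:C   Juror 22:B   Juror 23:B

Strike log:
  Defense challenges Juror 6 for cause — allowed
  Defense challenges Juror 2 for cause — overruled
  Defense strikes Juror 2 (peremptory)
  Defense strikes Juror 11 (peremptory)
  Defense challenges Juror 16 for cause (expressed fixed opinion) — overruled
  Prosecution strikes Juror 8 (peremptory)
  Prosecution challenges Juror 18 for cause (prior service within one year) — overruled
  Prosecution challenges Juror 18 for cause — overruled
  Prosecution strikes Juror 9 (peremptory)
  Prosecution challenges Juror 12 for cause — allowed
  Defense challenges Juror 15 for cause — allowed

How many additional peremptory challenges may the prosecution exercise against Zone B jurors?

Prosecution peremptories so far: #8, #9 — 2 of 2 used, 0 left overall.
Against Zone B: #8 — 1 used; per-zone cap 2 leaves 1.
Binding limit: min(0, 1) = 0.

0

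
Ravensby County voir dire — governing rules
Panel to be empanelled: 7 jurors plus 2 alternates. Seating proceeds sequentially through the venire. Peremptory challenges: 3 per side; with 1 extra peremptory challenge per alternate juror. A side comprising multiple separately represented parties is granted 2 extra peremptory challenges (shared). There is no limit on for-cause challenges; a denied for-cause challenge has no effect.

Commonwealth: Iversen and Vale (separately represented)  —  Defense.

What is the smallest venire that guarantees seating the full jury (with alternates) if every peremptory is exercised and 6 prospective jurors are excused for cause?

27

Seats to fill: 7 + 2 alternates = 9.
Peremptories — Commonwealth: 3 + 1×2 + 2 = 7; Defense: 3 + 1×2 = 5; total 12.
For-cause removals: 6.
Minimum venire: 9 + 12 + 6 = 27.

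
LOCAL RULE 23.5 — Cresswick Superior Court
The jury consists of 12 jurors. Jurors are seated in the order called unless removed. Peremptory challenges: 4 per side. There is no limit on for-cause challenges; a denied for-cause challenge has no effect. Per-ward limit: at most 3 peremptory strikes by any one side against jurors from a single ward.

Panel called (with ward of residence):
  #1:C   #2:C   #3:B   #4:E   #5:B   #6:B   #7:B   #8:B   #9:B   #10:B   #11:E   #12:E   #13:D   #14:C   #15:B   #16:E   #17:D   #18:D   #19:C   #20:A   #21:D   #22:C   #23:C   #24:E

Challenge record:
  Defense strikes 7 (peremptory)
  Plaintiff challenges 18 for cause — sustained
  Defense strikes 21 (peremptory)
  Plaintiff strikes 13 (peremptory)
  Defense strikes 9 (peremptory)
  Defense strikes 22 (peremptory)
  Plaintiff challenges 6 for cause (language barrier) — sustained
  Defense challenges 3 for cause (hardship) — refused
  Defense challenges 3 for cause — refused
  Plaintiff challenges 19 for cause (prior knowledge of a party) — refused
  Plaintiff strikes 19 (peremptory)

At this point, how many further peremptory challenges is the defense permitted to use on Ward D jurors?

0

Defense peremptories so far: #7, #21, #9, #22 — 4 of 4 used, 0 left overall.
Against Ward D: #21 — 1 used; per-ward cap 3 leaves 2.
Binding limit: min(0, 2) = 0.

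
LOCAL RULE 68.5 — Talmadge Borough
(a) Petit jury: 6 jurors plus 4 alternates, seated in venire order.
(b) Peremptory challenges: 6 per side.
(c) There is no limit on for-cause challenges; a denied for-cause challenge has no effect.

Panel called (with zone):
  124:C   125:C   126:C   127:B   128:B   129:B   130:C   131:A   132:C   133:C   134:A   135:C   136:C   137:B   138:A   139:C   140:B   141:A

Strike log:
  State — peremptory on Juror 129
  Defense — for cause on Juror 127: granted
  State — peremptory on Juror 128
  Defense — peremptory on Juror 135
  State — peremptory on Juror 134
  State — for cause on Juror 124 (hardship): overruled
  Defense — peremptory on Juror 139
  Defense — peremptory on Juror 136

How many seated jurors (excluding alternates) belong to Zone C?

5

Removed: #127, #128, #129, #134, #135, #136, #139.
Seated jurors 1–6: #124, #125, #126, #130, #131, #132 (alternates #133, #137, #138, #140 not counted).
Of those, in Zone C: #124, #125, #126, #130, #132 → 5.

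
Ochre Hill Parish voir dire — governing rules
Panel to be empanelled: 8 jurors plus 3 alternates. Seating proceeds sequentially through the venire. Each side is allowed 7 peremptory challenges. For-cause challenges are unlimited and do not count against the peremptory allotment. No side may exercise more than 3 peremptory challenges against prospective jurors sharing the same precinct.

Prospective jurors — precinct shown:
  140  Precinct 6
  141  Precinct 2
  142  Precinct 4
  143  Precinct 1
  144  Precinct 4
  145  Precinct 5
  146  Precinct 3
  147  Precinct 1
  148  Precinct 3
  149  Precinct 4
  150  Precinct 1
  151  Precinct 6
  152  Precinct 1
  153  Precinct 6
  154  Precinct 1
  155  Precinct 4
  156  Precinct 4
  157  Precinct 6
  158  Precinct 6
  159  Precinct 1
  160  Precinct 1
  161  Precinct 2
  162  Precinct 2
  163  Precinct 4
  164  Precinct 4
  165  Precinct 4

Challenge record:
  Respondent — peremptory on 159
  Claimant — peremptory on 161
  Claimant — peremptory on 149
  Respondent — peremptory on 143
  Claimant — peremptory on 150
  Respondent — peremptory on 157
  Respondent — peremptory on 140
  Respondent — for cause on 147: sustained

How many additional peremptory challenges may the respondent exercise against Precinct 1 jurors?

1

Respondent peremptories so far: #159, #143, #157, #140 — 4 of 7 used, 3 left overall.
Against Precinct 1: #159, #143 — 2 used; per-precinct cap 3 leaves 1.
Binding limit: min(3, 1) = 1.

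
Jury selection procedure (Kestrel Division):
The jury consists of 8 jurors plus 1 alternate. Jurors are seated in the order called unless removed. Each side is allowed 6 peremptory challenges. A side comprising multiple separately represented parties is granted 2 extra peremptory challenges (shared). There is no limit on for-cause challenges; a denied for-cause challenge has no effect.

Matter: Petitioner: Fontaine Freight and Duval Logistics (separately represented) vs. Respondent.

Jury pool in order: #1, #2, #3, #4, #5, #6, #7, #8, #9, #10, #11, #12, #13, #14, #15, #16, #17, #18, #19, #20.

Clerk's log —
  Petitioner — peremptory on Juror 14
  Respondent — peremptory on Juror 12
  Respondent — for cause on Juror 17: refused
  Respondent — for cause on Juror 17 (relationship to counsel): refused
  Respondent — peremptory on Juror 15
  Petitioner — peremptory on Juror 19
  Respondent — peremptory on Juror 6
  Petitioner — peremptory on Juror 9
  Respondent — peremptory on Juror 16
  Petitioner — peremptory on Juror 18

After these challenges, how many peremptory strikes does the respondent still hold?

2

Respondent allotment: 6.
Respondent peremptories used: #12, #15, #6, #16 — 4 (for-cause on #17, #17 don't count).
Remaining: 6 − 4 = 2.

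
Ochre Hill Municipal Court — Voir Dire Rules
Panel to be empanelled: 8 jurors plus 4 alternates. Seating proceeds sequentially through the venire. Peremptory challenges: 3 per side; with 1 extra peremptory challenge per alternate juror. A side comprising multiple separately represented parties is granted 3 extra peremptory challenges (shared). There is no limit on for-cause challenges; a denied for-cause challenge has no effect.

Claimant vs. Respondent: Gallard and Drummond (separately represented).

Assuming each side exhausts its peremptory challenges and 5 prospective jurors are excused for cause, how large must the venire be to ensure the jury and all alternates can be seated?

Seats to fill: 8 + 4 alternates = 12.
Peremptories — Claimant: 3 + 1×4 = 7; Respondent: 3 + 1×4 + 3 = 10; total 17.
For-cause removals: 5.
Minimum venire: 12 + 17 + 5 = 34.

34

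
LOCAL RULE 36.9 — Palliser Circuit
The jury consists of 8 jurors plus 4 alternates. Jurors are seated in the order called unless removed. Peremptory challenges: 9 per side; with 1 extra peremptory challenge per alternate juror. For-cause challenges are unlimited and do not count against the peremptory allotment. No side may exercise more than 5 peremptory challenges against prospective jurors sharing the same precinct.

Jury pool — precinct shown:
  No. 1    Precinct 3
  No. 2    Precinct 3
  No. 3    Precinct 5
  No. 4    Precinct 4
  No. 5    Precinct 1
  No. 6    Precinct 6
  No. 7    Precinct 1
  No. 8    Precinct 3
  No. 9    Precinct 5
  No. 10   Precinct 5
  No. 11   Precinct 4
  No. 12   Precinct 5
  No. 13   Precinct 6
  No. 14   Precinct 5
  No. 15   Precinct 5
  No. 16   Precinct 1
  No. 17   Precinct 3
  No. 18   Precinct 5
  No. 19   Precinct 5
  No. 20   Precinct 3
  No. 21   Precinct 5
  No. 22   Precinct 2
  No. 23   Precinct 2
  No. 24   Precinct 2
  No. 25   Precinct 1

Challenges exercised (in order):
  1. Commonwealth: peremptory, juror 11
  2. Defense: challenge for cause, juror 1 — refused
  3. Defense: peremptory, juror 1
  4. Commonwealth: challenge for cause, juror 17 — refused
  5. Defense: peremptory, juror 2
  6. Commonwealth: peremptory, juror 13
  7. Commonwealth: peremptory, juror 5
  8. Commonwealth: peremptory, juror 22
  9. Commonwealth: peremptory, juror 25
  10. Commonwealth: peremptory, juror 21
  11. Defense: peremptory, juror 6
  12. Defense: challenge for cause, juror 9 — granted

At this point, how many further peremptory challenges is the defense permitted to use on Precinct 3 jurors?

Defense peremptories so far: #1, #2, #6 — 3 of 13 used, 10 left overall.
Against Precinct 3: #1, #2 — 2 used; per-precinct cap 5 leaves 3.
Binding limit: min(10, 3) = 3.

3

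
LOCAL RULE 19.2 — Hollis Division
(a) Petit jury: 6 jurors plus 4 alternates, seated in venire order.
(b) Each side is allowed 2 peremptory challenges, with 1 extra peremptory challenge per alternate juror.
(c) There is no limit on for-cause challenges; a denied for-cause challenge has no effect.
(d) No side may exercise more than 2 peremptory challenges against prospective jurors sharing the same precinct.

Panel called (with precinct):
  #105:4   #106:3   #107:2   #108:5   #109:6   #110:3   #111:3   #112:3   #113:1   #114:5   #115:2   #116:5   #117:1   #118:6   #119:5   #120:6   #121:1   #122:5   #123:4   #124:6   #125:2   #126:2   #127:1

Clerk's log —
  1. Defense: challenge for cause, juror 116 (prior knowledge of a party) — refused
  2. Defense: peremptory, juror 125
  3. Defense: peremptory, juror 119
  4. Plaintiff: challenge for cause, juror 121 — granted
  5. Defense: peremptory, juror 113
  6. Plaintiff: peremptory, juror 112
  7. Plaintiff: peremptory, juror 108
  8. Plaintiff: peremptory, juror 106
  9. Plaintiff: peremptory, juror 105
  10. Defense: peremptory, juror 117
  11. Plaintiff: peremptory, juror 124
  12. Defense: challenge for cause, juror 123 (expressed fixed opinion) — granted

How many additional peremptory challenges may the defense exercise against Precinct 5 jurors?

1

Defense peremptories so far: #125, #119, #113, #117 — 4 of 6 used, 2 left overall.
Against Precinct 5: #119 — 1 used; per-precinct cap 2 leaves 1.
Binding limit: min(2, 1) = 1.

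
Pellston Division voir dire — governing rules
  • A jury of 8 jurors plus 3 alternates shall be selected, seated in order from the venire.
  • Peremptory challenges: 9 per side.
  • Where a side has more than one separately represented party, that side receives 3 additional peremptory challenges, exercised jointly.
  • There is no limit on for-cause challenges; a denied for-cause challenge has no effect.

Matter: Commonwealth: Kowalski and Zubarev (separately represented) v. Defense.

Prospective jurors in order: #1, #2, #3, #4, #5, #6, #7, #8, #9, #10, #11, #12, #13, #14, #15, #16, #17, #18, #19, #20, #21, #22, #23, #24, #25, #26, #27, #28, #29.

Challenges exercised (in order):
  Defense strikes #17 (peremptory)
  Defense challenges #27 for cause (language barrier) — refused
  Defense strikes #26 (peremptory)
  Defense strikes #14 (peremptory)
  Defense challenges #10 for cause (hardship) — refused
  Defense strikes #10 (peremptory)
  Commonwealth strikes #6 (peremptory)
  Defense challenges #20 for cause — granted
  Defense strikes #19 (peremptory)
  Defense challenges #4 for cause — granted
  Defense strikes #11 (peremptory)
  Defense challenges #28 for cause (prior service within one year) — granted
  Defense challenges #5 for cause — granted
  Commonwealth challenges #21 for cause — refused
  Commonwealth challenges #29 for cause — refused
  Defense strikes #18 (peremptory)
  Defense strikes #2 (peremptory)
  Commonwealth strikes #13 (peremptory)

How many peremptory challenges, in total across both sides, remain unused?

11

Commonwealth allotment: 9 base + 3 multi-party = 12. Defense allotment: 9.
Commonwealth peremptories used: #6, #13 — 2 (for-cause on #21, #29 don't count).
Defense peremptories used: #17, #26, #14, #10, #19, #11, #18, #2 — 8 (for-cause on #27, #10, #20, #4, #28, #5 don't count).
Remaining: (12 − 2) + (9 − 8) = 11.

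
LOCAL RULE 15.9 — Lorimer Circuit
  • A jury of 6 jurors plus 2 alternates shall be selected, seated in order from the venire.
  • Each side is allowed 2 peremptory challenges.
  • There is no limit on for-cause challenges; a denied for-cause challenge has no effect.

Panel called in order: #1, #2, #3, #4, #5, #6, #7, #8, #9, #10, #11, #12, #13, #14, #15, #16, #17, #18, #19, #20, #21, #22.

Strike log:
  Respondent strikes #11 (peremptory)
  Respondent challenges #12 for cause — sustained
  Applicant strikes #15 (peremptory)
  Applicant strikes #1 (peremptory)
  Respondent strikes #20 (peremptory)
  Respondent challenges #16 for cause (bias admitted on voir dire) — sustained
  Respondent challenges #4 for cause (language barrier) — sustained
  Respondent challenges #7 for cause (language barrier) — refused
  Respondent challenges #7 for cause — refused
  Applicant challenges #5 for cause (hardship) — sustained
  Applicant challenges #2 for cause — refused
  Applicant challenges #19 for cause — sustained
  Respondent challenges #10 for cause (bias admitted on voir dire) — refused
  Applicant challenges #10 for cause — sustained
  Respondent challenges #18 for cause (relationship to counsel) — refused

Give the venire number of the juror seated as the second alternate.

14

Removed: #1, #4, #5, #10, #11, #12, #15, #16, #19, #20. (#2, #7, #18 stay — for-cause denied.)
Seating in order: seats 1–6 → #2, #3, #6, #7, #8, #9; alternates → #13, #14.
So alternate 2 is #14.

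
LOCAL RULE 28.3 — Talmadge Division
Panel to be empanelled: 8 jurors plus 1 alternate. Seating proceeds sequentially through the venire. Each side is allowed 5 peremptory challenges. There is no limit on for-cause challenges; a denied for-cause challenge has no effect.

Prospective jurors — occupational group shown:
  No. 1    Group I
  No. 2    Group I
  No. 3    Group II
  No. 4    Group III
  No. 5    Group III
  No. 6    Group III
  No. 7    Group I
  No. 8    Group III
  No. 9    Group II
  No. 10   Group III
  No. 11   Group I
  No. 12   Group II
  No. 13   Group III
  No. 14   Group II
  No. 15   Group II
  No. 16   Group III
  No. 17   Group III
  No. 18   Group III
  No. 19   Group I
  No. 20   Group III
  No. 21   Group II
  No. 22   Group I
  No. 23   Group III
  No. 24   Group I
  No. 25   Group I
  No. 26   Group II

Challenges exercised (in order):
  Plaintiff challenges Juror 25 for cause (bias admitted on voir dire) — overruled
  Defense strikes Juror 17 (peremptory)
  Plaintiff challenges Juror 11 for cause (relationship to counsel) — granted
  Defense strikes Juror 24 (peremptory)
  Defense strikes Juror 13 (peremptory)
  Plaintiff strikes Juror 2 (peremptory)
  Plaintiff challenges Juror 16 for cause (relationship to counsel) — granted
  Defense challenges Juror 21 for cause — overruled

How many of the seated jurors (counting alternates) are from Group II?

2

Removed: #2, #11, #13, #16, #17, #24.
Seated (9 incl. alternates): #1, #3, #4, #5, #6, #7, #8, #9, #10.
Of those, in Group II: #3, #9 → 2.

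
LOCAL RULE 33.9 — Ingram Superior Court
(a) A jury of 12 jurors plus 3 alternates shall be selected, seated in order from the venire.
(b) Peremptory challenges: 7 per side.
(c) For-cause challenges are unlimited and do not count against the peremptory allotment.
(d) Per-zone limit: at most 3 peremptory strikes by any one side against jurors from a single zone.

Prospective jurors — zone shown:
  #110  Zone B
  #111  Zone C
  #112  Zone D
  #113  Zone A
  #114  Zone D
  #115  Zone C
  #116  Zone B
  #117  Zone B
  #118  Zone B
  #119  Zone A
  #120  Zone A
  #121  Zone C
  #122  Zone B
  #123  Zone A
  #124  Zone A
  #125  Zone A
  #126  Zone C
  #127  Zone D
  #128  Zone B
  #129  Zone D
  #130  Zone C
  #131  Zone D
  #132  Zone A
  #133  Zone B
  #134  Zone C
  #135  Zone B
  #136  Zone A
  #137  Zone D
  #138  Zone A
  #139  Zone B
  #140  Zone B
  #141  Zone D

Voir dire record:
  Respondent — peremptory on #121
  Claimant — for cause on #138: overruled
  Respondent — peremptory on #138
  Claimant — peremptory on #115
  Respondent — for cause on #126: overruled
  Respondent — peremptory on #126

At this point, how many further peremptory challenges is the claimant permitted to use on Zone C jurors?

Claimant peremptories so far: #115 — 1 of 7 used, 6 left overall.
Against Zone C: #115 — 1 used; per-zone cap 3 leaves 2.
Binding limit: min(6, 2) = 2.

2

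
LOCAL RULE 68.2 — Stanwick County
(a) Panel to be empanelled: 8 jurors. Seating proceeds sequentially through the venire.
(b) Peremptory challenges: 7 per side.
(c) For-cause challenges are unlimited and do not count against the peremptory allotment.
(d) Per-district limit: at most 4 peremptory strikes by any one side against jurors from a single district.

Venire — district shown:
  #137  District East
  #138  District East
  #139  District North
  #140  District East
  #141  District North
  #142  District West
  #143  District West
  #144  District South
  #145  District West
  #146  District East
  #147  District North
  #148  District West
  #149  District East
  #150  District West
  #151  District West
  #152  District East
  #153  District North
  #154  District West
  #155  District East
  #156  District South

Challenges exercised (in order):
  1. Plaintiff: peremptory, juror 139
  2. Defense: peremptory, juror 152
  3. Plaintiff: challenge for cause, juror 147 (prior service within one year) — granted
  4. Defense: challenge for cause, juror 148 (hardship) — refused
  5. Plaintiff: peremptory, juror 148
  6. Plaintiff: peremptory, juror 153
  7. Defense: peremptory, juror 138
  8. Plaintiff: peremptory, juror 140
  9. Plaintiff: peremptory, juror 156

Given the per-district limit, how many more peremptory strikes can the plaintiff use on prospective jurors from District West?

2

Plaintiff peremptories so far: #139, #148, #153, #140, #156 — 5 of 7 used, 2 left overall.
Against District West: #148 — 1 used; per-district cap 4 leaves 3.
Binding limit: min(2, 3) = 2.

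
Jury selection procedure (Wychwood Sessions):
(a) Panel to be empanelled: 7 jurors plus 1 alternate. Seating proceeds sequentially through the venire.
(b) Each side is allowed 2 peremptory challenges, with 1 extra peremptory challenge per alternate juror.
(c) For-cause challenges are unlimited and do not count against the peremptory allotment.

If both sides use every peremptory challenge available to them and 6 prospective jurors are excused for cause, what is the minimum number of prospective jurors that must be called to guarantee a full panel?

Seats to fill: 7 + 1 alternates = 8.
Peremptories: 2 + 1×1 = 3 per side × 2 sides = 6.
For-cause removals: 6.
Minimum venire: 8 + 6 + 6 = 20.

20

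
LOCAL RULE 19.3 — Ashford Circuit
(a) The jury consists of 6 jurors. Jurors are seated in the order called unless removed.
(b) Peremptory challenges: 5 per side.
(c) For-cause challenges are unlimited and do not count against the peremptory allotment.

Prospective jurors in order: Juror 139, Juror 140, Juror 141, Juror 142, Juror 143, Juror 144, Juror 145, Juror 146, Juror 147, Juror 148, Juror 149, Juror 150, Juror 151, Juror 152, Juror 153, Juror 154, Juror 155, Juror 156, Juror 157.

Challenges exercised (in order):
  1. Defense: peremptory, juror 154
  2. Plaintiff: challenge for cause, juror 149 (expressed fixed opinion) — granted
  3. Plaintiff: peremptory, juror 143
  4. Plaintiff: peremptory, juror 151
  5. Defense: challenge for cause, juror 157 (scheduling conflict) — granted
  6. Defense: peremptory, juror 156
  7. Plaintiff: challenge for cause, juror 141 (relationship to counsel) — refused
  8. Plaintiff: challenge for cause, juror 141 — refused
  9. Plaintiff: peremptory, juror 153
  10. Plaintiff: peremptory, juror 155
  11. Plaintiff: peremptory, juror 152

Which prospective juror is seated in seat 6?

Removed: #143, #149, #151, #152, #153, #154, #155, #156, #157. (#141 stays — for-cause denied.)
Seating in order: seats 1–6 → #139, #140, #141, #142, #144, #145.
So seat 6 is #145.

145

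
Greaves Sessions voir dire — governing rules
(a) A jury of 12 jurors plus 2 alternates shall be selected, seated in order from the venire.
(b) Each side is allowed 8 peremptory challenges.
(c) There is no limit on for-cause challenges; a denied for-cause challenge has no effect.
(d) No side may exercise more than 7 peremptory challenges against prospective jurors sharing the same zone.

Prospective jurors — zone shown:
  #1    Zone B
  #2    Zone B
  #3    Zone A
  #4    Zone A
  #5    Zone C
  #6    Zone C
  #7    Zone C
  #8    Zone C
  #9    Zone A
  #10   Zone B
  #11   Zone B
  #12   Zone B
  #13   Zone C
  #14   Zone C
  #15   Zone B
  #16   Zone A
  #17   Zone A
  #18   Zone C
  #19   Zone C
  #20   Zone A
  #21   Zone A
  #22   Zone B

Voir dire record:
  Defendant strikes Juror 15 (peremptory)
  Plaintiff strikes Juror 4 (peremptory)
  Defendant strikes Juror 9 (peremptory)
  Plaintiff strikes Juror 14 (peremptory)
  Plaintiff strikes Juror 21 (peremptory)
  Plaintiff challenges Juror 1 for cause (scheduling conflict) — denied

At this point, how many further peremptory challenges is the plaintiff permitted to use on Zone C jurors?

5

Plaintiff peremptories so far: #4, #14, #21 — 3 of 8 used, 5 left overall.
Against Zone C: #14 — 1 used; per-zone cap 7 leaves 6.
Binding limit: min(5, 6) = 5.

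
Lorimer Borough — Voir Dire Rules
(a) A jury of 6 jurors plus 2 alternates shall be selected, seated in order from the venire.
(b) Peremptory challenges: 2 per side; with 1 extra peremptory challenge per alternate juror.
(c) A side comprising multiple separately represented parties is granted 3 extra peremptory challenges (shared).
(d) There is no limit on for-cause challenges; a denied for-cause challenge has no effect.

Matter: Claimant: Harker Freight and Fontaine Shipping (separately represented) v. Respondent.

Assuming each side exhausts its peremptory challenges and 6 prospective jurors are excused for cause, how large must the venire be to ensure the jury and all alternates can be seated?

Seats to fill: 6 + 2 alternates = 8.
Peremptories — Claimant: 2 + 1×2 + 3 = 7; Respondent: 2 + 1×2 = 4; total 11.
For-cause removals: 6.
Minimum venire: 8 + 11 + 6 = 25.

25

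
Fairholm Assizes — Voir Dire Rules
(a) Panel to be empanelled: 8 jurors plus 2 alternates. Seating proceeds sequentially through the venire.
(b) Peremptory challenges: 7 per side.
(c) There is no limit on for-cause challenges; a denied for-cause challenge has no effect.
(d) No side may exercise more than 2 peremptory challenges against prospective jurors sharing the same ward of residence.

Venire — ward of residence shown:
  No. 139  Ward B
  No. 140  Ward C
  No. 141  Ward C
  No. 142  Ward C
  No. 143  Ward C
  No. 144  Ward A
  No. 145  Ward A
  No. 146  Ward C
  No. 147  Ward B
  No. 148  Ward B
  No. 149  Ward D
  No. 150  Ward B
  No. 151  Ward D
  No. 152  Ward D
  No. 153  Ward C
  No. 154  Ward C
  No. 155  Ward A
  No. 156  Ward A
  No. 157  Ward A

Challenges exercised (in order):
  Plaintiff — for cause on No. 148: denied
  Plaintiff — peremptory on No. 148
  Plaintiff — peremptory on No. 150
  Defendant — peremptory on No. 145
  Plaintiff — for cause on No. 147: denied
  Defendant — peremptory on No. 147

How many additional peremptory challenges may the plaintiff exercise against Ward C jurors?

2

Plaintiff peremptories so far: #148, #150 — 2 of 7 used, 5 left overall.
Against Ward C: none yet — per-ward cap 2 leaves 2.
Binding limit: min(5, 2) = 2.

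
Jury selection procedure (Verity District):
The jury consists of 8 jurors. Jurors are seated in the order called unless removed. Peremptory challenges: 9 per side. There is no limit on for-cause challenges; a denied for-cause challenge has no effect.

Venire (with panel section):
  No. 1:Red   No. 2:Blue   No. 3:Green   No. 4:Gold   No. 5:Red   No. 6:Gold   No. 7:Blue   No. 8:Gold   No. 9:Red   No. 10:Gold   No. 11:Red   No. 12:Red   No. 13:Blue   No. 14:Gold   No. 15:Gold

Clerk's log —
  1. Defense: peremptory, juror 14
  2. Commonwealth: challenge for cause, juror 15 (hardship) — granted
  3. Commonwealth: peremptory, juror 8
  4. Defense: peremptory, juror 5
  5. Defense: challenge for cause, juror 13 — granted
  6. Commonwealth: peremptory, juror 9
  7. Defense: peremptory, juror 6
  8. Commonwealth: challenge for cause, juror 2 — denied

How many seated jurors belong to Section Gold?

2

Removed: #5, #6, #8, #9, #13, #14, #15.
Seated jurors 1–8: #1, #2, #3, #4, #7, #10, #11, #12.
Of those, in Section Gold: #4, #10 → 2.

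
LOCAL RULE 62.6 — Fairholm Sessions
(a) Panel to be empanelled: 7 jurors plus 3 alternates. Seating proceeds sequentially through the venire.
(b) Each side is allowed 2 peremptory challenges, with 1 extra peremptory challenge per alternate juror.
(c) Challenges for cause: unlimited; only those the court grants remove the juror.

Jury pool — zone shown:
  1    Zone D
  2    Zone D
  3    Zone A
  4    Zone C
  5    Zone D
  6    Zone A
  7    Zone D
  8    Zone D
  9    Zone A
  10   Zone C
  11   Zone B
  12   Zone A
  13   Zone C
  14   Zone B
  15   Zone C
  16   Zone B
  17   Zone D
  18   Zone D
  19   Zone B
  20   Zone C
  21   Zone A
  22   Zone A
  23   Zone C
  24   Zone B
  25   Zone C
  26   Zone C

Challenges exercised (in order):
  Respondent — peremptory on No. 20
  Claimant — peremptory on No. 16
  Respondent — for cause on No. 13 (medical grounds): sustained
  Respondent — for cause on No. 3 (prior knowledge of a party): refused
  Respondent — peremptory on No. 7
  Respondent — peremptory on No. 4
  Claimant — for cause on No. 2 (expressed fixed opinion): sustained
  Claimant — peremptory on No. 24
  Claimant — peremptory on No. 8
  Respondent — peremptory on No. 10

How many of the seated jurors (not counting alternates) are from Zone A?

4

Removed: #2, #4, #7, #8, #10, #13, #16, #20, #24.
Seated jurors 1–7: #1, #3, #5, #6, #9, #11, #12 (alternates #14, #15, #17 not counted).
Of those, in Zone A: #3, #6, #9, #12 → 4.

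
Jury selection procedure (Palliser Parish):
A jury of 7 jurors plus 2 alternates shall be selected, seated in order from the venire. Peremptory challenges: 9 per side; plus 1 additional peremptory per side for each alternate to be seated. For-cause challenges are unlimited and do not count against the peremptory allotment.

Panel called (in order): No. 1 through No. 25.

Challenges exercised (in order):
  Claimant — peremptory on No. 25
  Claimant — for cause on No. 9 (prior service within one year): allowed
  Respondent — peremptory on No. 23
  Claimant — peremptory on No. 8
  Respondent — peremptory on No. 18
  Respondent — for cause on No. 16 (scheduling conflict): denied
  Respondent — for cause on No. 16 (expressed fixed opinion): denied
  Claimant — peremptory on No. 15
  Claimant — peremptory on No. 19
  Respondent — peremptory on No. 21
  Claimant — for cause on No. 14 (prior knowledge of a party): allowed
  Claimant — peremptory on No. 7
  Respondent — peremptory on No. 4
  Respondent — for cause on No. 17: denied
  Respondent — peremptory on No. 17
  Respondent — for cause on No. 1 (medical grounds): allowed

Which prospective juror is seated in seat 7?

12

Removed: #1, #4, #7, #8, #9, #14, #15, #17, #18, #19, #21, #23, #25. (#16 stays — for-cause denied.)
Filling seats in venire order through position 7: #2, #3, #5, #6, #10, #11, #12.
So seat 7 is #12.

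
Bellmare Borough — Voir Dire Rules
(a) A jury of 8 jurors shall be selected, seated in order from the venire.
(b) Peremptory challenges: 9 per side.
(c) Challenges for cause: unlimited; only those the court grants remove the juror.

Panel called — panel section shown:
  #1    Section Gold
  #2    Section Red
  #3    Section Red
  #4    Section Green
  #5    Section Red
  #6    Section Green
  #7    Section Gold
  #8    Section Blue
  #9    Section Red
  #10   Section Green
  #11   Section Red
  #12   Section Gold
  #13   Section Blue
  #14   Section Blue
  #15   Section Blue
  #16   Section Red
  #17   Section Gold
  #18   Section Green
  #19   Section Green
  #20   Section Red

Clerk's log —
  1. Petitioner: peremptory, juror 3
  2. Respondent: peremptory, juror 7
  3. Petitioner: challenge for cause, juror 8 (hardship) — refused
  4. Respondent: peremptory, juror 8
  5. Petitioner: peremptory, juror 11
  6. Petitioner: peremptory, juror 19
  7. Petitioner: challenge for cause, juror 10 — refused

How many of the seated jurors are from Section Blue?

0

Removed: #3, #7, #8, #11, #19.
Seated jurors 1–8: #1, #2, #4, #5, #6, #9, #10, #12.
None of those are in Section Blue → 0.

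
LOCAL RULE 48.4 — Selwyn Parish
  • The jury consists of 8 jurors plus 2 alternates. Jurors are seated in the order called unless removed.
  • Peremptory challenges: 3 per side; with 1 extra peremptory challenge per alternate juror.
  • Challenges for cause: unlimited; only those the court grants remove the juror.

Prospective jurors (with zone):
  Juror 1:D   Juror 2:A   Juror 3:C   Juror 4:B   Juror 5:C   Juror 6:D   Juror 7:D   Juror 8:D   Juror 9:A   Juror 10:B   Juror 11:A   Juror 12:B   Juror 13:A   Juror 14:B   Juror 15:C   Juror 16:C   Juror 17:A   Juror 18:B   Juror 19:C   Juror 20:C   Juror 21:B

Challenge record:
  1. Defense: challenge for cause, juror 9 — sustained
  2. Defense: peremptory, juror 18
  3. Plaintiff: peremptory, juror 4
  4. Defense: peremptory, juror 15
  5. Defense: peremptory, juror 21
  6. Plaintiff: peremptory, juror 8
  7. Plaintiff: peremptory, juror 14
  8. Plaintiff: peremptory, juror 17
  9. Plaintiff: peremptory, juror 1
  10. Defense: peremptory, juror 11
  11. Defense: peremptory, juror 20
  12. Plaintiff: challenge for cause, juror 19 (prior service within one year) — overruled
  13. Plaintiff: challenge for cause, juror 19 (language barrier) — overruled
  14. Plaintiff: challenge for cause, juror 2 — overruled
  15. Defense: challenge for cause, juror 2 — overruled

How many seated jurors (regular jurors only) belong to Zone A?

Removed: #1, #4, #8, #9, #11, #14, #15, #17, #18, #20, #21.
Seated jurors 1–8: #2, #3, #5, #6, #7, #10, #12, #13 (alternates #16, #19 not counted).
Of those, in Zone A: #2, #13 → 2.

2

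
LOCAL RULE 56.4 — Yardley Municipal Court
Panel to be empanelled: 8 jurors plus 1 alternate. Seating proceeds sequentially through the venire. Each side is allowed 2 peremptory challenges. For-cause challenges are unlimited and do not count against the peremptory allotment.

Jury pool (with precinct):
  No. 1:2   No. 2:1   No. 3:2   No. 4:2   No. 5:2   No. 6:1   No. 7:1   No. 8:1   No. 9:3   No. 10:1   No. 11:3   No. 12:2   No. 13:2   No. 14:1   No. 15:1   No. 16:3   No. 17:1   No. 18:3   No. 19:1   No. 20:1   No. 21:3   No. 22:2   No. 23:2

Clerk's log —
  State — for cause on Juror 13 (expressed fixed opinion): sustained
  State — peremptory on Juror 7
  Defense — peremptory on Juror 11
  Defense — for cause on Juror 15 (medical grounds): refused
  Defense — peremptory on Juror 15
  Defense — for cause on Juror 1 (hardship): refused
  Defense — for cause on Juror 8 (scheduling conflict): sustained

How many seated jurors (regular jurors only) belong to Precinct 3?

Removed: #7, #8, #11, #13, #15.
Seated jurors 1–8: #1, #2, #3, #4, #5, #6, #9, #10 (alternates #12 not counted).
Of those, in Precinct 3: #9 → 1.

1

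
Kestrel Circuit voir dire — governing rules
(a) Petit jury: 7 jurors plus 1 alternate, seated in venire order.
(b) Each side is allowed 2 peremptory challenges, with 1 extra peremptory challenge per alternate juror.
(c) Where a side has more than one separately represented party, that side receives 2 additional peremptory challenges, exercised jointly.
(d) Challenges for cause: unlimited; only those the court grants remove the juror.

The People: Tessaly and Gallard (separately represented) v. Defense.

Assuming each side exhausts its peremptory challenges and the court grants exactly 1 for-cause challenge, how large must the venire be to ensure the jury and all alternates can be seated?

Seats to fill: 7 + 1 alternates = 8.
Peremptories — The People: 2 + 1×1 + 2 = 5; Defense: 2 + 1×1 = 3; total 8.
For-cause removals: 1.
Minimum venire: 8 + 8 + 1 = 17.

17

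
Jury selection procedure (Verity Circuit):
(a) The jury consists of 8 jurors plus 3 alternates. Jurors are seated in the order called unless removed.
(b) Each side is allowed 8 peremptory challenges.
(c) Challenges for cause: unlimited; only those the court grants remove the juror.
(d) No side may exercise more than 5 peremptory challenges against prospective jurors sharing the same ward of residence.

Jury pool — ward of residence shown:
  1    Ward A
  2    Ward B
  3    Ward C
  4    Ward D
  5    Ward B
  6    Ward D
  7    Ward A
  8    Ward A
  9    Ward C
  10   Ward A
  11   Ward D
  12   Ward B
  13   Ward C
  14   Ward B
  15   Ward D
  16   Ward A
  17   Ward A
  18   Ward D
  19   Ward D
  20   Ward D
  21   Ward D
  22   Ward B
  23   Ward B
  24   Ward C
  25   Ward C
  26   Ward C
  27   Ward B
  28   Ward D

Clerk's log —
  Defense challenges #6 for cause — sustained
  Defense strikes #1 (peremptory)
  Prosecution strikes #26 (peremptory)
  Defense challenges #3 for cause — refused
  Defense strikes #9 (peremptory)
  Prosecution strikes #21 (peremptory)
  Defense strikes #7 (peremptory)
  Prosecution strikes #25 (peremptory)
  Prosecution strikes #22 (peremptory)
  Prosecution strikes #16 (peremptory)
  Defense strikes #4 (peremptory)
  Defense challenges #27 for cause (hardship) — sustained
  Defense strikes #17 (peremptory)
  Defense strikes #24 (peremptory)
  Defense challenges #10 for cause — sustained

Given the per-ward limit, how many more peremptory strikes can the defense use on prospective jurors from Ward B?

2

Defense peremptories so far: #1, #9, #7, #4, #17, #24 — 6 of 8 used, 2 left overall.
Against Ward B: none yet — per-ward cap 5 leaves 5.
Binding limit: min(2, 5) = 2.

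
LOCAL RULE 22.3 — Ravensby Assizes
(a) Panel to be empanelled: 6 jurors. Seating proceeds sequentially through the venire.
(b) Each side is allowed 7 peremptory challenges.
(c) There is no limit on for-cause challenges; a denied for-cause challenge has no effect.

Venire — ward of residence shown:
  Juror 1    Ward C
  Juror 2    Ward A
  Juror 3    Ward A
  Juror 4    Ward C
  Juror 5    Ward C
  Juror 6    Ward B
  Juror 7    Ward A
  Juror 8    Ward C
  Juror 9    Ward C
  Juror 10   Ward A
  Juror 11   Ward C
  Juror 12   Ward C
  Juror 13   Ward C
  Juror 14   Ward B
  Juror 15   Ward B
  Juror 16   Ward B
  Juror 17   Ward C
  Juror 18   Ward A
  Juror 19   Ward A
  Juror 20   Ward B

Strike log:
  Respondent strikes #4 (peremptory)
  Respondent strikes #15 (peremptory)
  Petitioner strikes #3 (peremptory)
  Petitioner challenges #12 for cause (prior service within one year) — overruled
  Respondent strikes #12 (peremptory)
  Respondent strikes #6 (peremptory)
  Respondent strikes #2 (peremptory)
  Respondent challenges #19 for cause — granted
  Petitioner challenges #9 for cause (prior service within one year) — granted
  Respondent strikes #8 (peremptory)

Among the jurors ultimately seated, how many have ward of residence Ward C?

4

Removed: #2, #3, #4, #6, #8, #9, #12, #15, #19.
Seated jurors 1–6: #1, #5, #7, #10, #11, #13.
Of those, in Ward C: #1, #5, #11, #13 → 4.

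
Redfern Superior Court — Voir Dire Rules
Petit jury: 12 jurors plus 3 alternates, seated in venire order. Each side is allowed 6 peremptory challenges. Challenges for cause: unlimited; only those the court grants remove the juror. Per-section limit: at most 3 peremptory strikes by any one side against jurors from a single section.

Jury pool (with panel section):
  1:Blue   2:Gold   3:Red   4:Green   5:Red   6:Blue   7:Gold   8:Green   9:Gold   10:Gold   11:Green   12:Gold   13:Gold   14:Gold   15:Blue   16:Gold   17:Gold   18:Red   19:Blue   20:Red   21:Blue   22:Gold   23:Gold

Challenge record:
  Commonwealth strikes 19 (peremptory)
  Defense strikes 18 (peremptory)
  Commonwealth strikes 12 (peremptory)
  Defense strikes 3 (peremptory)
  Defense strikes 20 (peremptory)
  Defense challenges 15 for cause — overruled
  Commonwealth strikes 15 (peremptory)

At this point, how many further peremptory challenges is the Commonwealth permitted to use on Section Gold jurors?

2

Commonwealth peremptories so far: #19, #12, #15 — 3 of 6 used, 3 left overall.
Against Section Gold: #12 — 1 used; per-section cap 3 leaves 2.
Binding limit: min(3, 2) = 2.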